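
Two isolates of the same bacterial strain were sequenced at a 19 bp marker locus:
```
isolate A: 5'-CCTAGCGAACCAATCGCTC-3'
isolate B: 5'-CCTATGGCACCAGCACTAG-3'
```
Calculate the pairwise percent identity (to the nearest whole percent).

47%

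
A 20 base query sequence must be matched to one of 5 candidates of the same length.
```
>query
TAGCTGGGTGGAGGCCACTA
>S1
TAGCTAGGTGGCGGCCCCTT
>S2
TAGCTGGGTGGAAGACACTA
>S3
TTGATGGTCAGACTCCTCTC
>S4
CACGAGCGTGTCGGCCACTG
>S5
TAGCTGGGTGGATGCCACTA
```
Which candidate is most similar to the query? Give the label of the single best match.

Hamming distances to query — S1: 4; S2: 2; S3: 9; S4: 8; S5: 1.
Smallest is S5 with 1 mismatch.

S5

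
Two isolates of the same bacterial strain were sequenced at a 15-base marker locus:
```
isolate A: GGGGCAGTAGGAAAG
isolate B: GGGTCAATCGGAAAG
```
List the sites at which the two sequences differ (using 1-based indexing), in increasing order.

Differences at site 4 (G→T), site 7 (G→A), site 9 (A→C).

4, 7, 9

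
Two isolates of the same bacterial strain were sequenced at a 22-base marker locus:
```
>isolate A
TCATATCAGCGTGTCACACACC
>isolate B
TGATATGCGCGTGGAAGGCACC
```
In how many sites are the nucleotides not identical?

Comparing position by position, 7 sites differ: 2 (C/G), 7 (C/G), 8 (A/C), 14 (T/G), 15 (C/A), 17 (C/G), 18 (A/G).

7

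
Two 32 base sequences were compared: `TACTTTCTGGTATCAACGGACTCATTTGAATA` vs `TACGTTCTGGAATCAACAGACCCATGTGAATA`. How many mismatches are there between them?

5

The sequences differ at bases 4, 11, 18, 22, 26 (1-based) — 5 in total.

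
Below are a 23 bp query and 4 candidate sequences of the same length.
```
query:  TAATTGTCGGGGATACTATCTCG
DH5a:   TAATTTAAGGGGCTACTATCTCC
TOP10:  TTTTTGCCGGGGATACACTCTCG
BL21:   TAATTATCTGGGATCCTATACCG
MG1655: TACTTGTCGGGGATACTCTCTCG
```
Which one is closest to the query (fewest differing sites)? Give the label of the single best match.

Hamming distances to query — DH5a: 5; TOP10: 5; BL21: 5; MG1655: 2.
Smallest is MG1655 with 2 mismatches.

MG1655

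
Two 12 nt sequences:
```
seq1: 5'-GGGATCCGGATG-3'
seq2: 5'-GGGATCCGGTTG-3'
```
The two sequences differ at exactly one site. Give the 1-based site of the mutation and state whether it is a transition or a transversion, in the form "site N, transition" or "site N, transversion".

site 10, transversion

Site 10 changes A→T. A is a purine and T is a pyrimidine, so this is a transversion.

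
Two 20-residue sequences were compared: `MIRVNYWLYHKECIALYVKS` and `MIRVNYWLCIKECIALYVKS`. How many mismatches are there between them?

2

The sequences differ at positions 9, 10 (1-based) — 2 in total.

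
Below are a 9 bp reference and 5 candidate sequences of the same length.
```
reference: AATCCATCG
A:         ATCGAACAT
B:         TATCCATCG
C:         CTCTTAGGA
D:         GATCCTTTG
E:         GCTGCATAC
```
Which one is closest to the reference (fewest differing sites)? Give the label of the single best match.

B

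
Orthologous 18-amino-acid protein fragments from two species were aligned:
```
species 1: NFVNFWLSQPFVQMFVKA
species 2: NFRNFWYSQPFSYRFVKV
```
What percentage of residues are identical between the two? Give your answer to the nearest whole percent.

6 positions differ (3, 7, 12, 13, 14, 18), so 12 of 18 match: 12/18 = 66.67%.

67%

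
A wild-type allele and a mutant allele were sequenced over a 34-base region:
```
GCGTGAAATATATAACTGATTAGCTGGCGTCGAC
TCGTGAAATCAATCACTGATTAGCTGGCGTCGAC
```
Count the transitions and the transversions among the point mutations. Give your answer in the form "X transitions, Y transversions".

Mismatches (1-based):
base 1: G→T (purine→pyrimidine, transversion)
base 10: A→C (purine→pyrimidine, transversion)
base 11: T→A (pyrimidine→purine, transversion)
base 14: A→C (purine→pyrimidine, transversion)

0 transitions, 4 transversions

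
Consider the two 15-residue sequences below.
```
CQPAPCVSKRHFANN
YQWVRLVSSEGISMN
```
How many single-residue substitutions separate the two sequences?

The sequences differ at positions 1, 3, 4, 5, 6, 9, 10, 11, 12, 13, 14 (1-based) — 11 in total.

11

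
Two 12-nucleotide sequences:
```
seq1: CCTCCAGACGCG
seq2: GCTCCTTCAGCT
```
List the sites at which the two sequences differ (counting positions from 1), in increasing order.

Differences at site 1 (C→G), site 6 (A→T), site 7 (G→T), site 8 (A→C), site 9 (C→A), site 12 (G→T).

1, 6, 7, 8, 9, 12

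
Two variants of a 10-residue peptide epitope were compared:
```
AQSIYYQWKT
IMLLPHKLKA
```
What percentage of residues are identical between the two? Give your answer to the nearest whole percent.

Mismatches at positions 1, 2, 3, 4, 5, 6, 7, 8, 10 (1-based): 9 of 10.
Identical positions: 1/10 = 10% → 10%.

10%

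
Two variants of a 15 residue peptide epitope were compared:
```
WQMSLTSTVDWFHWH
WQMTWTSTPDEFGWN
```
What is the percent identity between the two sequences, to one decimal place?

6 positions differ (4, 5, 9, 11, 13, 15), so 9 of 15 match: 9/15 = 60%.

60.0%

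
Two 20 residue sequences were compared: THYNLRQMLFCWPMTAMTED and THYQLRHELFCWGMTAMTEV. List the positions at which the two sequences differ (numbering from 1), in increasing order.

Scanning 1-based: 4: N/Q; 7: Q/H; 8: M/E; 13: P/G; 20: D/V.

4, 7, 8, 13, 20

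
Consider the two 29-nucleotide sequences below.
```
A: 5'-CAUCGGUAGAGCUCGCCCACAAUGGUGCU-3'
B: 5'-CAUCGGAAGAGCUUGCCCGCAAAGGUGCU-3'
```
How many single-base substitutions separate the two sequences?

4

The sequences differ at positions 7, 14, 19, 23 (1-based) — 4 in total.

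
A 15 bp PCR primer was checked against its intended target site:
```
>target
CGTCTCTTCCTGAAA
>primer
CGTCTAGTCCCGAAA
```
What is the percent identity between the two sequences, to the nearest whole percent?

Mismatches at positions 6, 7, 11 (1-based): 3 of 15.
Identical positions: 12/15 = 80% → 80%.

80%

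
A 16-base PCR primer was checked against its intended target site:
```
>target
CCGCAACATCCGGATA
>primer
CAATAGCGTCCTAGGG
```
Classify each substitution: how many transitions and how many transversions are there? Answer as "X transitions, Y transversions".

Transitions (purine↔purine or pyrimidine↔pyrimidine): 3 G→A, 4 C→T, 6 A→G, 8 A→G, 13 G→A, 14 A→G, 16 A→G.
Transversions (purine↔pyrimidine): 2 C→A, 12 G→T, 15 T→G.

7 transitions, 3 transversions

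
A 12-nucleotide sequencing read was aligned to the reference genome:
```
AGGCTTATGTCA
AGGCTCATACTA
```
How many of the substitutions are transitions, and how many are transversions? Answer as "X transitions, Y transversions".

Mismatches (1-based):
site 6: T→C (pyrimidine→pyrimidine, transition)
site 9: G→A (purine→purine, transition)
site 10: T→C (pyrimidine→pyrimidine, transition)
site 11: C→T (pyrimidine→pyrimidine, transition)

4 transitions, 0 transversions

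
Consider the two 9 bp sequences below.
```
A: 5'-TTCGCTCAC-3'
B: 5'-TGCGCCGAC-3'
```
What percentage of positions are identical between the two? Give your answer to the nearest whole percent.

3 positions differ (2, 6, 7), so 6 of 9 match: 6/9 = 66.67%.

67%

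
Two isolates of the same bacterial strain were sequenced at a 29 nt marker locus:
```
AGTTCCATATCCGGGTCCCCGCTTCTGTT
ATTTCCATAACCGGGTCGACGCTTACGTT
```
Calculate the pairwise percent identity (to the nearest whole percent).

Mismatches at positions 2, 10, 18, 19, 25, 26 (1-based): 6 of 29.
Identical positions: 23/29 = 79.31% → 79%.

79%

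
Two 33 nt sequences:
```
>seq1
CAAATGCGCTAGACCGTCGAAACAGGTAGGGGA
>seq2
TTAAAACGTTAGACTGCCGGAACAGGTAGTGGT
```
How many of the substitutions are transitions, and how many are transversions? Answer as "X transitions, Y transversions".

6 transitions, 4 transversions

Mismatches (1-based):
base 1: C→T (pyrimidine→pyrimidine, transition)
base 2: A→T (purine→pyrimidine, transversion)
base 5: T→A (pyrimidine→purine, transversion)
base 6: G→A (purine→purine, transition)
base 9: C→T (pyrimidine→pyrimidine, transition)
base 15: C→T (pyrimidine→pyrimidine, transition)
base 17: T→C (pyrimidine→pyrimidine, transition)
base 20: A→G (purine→purine, transition)
base 30: G→T (purine→pyrimidine, transversion)
base 33: A→T (purine→pyrimidine, transversion)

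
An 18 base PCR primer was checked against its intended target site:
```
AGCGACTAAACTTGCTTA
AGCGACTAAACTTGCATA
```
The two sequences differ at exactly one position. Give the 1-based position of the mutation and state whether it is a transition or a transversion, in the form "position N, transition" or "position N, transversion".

position 16, transversion

The sequences differ only at position 16: T→A (pyrimidine→purine), a transversion.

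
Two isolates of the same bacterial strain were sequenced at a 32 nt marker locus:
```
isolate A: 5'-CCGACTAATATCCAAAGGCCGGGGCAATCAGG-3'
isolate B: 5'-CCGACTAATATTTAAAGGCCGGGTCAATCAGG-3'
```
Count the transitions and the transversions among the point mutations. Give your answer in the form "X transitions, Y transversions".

Mismatches (1-based):
position 12: C→T (pyrimidine→pyrimidine, transition)
position 13: C→T (pyrimidine→pyrimidine, transition)
position 24: G→T (purine→pyrimidine, transversion)

2 transitions, 1 transversion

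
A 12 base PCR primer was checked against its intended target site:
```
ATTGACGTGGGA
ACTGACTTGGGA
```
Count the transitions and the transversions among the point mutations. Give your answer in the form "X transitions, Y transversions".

Mismatches (1-based):
site 2: T→C (pyrimidine→pyrimidine, transition)
site 7: G→T (purine→pyrimidine, transversion)

1 transition, 1 transversion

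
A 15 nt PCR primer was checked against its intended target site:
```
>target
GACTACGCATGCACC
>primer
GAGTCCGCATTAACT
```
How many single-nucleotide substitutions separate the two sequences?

5

Comparing position by position, 5 sites differ: 3 (C/G), 5 (A/C), 11 (G/T), 12 (C/A), 15 (C/T).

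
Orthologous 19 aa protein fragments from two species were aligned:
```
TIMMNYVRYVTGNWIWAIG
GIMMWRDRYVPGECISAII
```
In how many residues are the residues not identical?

Comparing position by position, 9 residues differ: 1 (T/G), 5 (N/W), 6 (Y/R), 7 (V/D), 11 (T/P), 13 (N/E), 14 (W/C), 16 (W/S), 19 (G/I).

9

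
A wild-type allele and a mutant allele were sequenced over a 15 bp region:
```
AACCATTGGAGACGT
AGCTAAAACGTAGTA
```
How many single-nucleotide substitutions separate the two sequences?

11

Comparing position by position, 11 positions differ: 2 (A/G), 4 (C/T), 6 (T/A), 7 (T/A), 8 (G/A), 9 (G/C), 10 (A/G), 11 (G/T), 13 (C/G), 14 (G/T), 15 (T/A).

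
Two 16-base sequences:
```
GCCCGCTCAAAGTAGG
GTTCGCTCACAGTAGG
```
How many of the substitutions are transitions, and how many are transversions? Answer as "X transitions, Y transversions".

Transitions (purine↔purine or pyrimidine↔pyrimidine): 2 C→T, 3 C→T.
Transversions (purine↔pyrimidine): 10 A→C.

2 transitions, 1 transversion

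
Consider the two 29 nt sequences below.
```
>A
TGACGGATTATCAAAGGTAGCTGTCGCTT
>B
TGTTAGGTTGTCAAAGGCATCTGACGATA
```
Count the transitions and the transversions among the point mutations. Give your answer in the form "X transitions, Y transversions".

Mismatches (1-based):
position 3: A→T (purine→pyrimidine, transversion)
position 4: C→T (pyrimidine→pyrimidine, transition)
position 5: G→A (purine→purine, transition)
position 7: A→G (purine→purine, transition)
position 10: A→G (purine→purine, transition)
position 18: T→C (pyrimidine→pyrimidine, transition)
position 20: G→T (purine→pyrimidine, transversion)
position 24: T→A (pyrimidine→purine, transversion)
position 27: C→A (pyrimidine→purine, transversion)
position 29: T→A (pyrimidine→purine, transversion)

5 transitions, 5 transversions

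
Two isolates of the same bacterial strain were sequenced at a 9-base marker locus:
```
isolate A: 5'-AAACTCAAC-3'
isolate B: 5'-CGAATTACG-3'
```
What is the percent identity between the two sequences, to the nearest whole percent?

33%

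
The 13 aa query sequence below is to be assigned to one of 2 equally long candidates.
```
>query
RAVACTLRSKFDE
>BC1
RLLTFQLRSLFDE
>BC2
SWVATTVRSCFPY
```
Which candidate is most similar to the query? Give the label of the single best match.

BC1 differs at 6 residues; BC2 differs at 7 residues. The closest is BC1.

BC1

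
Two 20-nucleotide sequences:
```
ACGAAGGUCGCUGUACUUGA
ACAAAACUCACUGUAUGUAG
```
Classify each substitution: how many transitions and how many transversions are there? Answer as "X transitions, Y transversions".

6 transitions, 2 transversions

Mismatches (1-based):
base 3: G→A (purine→purine, transition)
base 6: G→A (purine→purine, transition)
base 7: G→C (purine→pyrimidine, transversion)
base 10: G→A (purine→purine, transition)
base 16: C→U (pyrimidine→pyrimidine, transition)
base 17: U→G (pyrimidine→purine, transversion)
base 19: G→A (purine→purine, transition)
base 20: A→G (purine→purine, transition)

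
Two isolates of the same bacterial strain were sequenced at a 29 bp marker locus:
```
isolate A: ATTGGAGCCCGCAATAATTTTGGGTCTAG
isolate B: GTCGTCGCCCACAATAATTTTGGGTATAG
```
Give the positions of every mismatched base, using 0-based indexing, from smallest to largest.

0, 2, 4, 5, 10, 25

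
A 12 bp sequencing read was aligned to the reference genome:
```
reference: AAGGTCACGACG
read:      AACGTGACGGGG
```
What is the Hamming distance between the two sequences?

The sequences differ at sites 3, 6, 10, 11 (1-based) — 4 in total.

4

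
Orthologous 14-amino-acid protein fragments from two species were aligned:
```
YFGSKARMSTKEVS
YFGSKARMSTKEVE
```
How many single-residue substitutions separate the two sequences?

Mismatches (1-based): position 14: S→E.

1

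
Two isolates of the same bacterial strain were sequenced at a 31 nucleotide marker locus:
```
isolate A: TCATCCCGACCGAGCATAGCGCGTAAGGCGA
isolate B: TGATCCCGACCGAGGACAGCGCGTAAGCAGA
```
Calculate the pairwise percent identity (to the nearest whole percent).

5 positions differ (2, 15, 17, 28, 29), so 26 of 31 match: 26/31 = 83.87%.

84%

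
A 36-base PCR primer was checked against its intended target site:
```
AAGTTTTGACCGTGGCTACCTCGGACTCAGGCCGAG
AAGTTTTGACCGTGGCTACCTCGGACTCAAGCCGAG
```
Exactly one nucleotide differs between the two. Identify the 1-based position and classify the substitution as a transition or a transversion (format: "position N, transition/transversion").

position 30, transition

Position 30 changes G→A. G is a purine and A is a purine, so this is a transition.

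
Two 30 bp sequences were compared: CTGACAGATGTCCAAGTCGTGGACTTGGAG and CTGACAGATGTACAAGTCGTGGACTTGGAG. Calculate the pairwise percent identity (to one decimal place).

Mismatch at position 12 (1-based): 1 of 30.
Identical positions: 29/30 = 96.67% → 96.7%.

96.7%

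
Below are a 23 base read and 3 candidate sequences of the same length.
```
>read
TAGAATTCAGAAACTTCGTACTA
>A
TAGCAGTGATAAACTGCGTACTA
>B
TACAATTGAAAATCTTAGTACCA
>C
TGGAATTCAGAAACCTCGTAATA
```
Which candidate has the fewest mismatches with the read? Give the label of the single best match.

Hamming distances to read — A: 5; B: 6; C: 3.
Smallest is C with 3 mismatches.

C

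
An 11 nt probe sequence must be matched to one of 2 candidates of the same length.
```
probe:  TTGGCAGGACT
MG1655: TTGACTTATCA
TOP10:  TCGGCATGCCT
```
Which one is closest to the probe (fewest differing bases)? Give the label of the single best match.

TOP10

MG1655 differs at 6 bases; TOP10 differs at 3 bases. The closest is TOP10.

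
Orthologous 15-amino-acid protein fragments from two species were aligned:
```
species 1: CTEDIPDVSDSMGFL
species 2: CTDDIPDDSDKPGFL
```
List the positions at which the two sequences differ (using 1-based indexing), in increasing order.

3, 8, 11, 12

Scanning 1-based: 3: E/D; 8: V/D; 11: S/K; 12: M/P.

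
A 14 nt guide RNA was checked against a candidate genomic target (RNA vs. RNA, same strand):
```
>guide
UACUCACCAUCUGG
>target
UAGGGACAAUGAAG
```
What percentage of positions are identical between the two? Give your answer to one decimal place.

7 positions differ (3, 4, 5, 8, 11, 12, 13), so 7 of 14 match: 7/14 = 50%.

50.0%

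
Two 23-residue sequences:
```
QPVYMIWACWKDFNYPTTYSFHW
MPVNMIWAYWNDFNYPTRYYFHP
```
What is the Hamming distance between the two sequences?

Mismatches (1-based): residue 1: Q→M; residue 4: Y→N; residue 9: C→Y; residue 11: K→N; residue 18: T→R; residue 20: S→Y; residue 23: W→P.

7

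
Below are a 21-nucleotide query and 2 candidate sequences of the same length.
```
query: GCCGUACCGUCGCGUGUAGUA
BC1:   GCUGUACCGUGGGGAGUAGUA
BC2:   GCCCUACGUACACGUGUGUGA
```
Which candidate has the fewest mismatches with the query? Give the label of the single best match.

Hamming distances to query — BC1: 4; BC2: 8.
Smallest is BC1 with 4 mismatches.

BC1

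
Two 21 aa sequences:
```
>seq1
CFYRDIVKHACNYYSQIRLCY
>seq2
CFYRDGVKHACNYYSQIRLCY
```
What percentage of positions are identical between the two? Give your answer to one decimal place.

Mismatch at position 6 (1-based): 1 of 21.
Identical positions: 20/21 = 95.24% → 95.2%.

95.2%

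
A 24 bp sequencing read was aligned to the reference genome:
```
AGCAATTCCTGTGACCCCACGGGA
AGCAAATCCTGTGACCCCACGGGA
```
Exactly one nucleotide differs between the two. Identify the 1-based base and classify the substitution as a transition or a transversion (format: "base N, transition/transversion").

Base 6 changes T→A. T is a pyrimidine and A is a purine, so this is a transversion.

base 6, transversion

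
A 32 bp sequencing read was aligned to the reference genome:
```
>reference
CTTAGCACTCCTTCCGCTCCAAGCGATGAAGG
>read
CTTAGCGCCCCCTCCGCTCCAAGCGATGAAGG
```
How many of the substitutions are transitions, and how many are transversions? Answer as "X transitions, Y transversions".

Mismatches (1-based):
site 7: A→G (purine→purine, transition)
site 9: T→C (pyrimidine→pyrimidine, transition)
site 12: T→C (pyrimidine→pyrimidine, transition)

3 transitions, 0 transversions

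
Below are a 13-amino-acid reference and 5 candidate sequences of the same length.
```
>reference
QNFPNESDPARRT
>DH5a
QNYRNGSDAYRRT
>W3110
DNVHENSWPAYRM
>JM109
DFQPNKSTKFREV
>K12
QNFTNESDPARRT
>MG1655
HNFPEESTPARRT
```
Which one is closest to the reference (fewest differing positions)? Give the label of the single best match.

Hamming distances to reference — DH5a: 5; W3110: 8; JM109: 9; K12: 1; MG1655: 3.
Smallest is K12 with 1 mismatch.

K12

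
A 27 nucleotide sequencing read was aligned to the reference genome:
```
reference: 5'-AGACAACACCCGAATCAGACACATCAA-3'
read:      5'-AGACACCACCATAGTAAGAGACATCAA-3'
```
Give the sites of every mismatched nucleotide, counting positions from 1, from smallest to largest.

6, 11, 12, 14, 16, 20

Differences at site 6 (A→C), site 11 (C→A), site 12 (G→T), site 14 (A→G), site 16 (C→A), site 20 (C→G).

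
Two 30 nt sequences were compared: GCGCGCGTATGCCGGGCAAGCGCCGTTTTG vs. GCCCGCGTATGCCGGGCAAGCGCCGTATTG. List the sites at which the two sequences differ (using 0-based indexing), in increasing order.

Scanning 0-based: 2: G/C; 26: T/A.

2, 26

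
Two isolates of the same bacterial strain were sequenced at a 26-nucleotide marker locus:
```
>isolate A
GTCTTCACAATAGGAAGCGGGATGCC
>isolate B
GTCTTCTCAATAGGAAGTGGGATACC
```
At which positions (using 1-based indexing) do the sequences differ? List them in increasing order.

Scanning 1-based: 7: A/T; 18: C/T; 24: G/A.

7, 18, 24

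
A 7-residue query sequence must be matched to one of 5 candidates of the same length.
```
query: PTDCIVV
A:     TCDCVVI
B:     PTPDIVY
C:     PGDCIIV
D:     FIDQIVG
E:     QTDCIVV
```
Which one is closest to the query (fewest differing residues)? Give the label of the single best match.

A differs at 4 residues; B differs at 3 residues; C differs at 2 residues; D differs at 4 residues; E differs at 1 residue. The closest is E.

E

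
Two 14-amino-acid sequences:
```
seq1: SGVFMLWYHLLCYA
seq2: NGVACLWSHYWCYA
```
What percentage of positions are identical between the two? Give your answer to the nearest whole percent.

6 positions differ (1, 4, 5, 8, 10, 11), so 8 of 14 match: 8/14 = 57.14%.

57%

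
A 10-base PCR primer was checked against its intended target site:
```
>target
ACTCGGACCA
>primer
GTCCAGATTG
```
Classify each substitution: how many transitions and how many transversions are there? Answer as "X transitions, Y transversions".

7 transitions, 0 transversions

Transitions (purine↔purine or pyrimidine↔pyrimidine): 1 A→G, 2 C→T, 3 T→C, 5 G→A, 8 C→T, 9 C→T, 10 A→G.
Transversions (purine↔pyrimidine): none.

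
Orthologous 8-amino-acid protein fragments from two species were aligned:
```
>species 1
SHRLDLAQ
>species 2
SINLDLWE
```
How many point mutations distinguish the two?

4

Mismatches (1-based): residue 2: H→I; residue 3: R→N; residue 7: A→W; residue 8: Q→E.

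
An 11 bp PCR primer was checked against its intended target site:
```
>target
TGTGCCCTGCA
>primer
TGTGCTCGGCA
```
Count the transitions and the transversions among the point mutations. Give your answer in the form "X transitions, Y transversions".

Transitions (purine↔purine or pyrimidine↔pyrimidine): 6 C→T.
Transversions (purine↔pyrimidine): 8 T→G.

1 transition, 1 transversion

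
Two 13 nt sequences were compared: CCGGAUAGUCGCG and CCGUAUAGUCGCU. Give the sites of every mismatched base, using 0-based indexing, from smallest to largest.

3, 12

Differences at site 3 (G→U), site 12 (G→U).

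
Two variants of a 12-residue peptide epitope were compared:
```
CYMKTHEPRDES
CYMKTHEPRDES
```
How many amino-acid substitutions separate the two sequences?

0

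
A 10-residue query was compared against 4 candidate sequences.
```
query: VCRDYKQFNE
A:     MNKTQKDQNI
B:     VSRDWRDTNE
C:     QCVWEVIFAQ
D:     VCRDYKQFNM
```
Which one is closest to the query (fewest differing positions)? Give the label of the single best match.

D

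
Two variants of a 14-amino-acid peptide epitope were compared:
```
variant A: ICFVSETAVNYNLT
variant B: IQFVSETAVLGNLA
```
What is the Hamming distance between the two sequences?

4

Comparing position by position, 4 residues differ: 2 (C/Q), 10 (N/L), 11 (Y/G), 14 (T/A).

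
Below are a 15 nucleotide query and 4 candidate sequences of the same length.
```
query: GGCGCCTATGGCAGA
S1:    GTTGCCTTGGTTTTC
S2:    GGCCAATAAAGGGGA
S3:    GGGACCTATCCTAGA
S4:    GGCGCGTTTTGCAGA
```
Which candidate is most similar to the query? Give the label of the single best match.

S4

S1 differs at 9 bases; S2 differs at 7 bases; S3 differs at 5 bases; S4 differs at 3 bases. The closest is S4.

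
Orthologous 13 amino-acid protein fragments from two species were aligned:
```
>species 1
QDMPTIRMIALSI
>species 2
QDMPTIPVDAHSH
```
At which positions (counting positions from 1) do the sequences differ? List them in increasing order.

7, 8, 9, 11, 13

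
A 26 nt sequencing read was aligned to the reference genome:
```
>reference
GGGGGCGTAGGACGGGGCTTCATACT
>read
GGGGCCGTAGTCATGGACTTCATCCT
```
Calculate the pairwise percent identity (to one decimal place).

73.1%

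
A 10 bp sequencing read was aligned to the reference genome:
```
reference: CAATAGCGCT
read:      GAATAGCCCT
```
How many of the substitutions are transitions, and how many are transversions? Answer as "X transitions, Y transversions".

0 transitions, 2 transversions

Mismatches (1-based):
site 1: C→G (pyrimidine→purine, transversion)
site 8: G→C (purine→pyrimidine, transversion)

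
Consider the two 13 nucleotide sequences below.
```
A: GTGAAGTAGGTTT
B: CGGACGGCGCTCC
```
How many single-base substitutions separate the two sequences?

Comparing position by position, 8 sites differ: 1 (G/C), 2 (T/G), 5 (A/C), 7 (T/G), 8 (A/C), 10 (G/C), 12 (T/C), 13 (T/C).

8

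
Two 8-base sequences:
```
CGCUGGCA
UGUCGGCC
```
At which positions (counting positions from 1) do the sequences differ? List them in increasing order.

Scanning 1-based: 1: C/U; 3: C/U; 4: U/C; 8: A/C.

1, 3, 4, 8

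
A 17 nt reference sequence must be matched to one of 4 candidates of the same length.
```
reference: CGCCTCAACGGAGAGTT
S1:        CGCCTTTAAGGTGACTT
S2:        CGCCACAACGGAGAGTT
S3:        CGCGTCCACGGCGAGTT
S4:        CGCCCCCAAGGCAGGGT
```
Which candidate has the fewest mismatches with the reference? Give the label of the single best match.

S2

Hamming distances to reference — S1: 5; S2: 1; S3: 3; S4: 7.
Smallest is S2 with 1 mismatch.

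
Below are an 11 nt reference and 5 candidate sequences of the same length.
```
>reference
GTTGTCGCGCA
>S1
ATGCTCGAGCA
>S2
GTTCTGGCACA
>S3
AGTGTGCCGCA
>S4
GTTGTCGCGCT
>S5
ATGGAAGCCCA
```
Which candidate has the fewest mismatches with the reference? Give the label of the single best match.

S4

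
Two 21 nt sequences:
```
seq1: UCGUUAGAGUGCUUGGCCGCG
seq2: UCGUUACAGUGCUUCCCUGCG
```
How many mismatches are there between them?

The sequences differ at positions 7, 15, 16, 18 (1-based) — 4 in total.

4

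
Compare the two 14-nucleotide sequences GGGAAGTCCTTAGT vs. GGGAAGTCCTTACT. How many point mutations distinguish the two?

1

Comparing position by position, 1 position differs: 13 (G/C).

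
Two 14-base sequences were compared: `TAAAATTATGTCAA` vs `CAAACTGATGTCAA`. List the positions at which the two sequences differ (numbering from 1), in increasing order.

1, 5, 7

Differences at position 1 (T→C), position 5 (A→C), position 7 (T→G).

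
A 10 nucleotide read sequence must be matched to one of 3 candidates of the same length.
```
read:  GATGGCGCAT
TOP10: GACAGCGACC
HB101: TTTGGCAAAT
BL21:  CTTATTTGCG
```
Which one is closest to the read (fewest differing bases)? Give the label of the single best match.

HB101

Hamming distances to read — TOP10: 5; HB101: 4; BL21: 9.
Smallest is HB101 with 4 mismatches.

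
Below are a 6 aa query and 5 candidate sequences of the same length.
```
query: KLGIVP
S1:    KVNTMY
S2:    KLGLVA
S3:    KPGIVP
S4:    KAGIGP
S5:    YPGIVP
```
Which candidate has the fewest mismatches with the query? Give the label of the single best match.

S1 differs at 5 positions; S2 differs at 2 positions; S3 differs at 1 position; S4 differs at 2 positions; S5 differs at 2 positions. The closest is S3.

S3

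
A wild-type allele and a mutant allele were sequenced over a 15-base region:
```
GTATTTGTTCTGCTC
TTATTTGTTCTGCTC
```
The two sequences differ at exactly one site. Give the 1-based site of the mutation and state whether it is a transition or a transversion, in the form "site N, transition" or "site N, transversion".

Site 1 changes G→T. G is a purine and T is a pyrimidine, so this is a transversion.

site 1, transversion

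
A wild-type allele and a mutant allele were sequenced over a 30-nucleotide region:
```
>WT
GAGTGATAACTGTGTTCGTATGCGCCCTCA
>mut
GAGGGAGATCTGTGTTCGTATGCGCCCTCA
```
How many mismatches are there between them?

3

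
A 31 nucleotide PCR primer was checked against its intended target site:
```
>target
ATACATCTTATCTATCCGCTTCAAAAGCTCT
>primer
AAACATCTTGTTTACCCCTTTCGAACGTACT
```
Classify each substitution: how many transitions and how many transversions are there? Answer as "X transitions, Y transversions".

Transitions (purine↔purine or pyrimidine↔pyrimidine): 10 A→G, 12 C→T, 15 T→C, 19 C→T, 23 A→G, 28 C→T.
Transversions (purine↔pyrimidine): 2 T→A, 18 G→C, 26 A→C, 29 T→A.

6 transitions, 4 transversions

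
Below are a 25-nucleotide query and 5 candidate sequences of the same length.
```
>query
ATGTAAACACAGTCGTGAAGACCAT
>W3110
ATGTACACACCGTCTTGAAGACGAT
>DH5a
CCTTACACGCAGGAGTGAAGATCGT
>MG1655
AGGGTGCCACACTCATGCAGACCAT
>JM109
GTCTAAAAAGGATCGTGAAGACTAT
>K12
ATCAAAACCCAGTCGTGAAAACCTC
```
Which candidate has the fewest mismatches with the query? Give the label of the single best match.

W3110 differs at 4 positions; DH5a differs at 9 positions; MG1655 differs at 8 positions; JM109 differs at 7 positions; K12 differs at 6 positions. The closest is W3110.

W3110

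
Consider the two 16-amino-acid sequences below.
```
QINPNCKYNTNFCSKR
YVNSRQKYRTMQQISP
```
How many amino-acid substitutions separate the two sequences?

Comparing position by position, 12 residues differ: 1 (Q/Y), 2 (I/V), 4 (P/S), 5 (N/R), 6 (C/Q), 9 (N/R), 11 (N/M), 12 (F/Q), 13 (C/Q), 14 (S/I), 15 (K/S), 16 (R/P).

12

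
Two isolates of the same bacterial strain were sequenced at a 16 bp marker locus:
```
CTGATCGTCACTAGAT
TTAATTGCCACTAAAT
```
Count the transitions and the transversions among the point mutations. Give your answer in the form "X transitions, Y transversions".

5 transitions, 0 transversions

Mismatches (1-based):
site 1: C→T (pyrimidine→pyrimidine, transition)
site 3: G→A (purine→purine, transition)
site 6: C→T (pyrimidine→pyrimidine, transition)
site 8: T→C (pyrimidine→pyrimidine, transition)
site 14: G→A (purine→purine, transition)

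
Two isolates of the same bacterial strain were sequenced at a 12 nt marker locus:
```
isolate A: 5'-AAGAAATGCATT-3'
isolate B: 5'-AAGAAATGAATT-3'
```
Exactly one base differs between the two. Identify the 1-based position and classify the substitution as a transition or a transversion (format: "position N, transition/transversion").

position 9, transversion

The sequences differ only at position 9: C→A (pyrimidine→purine), a transversion.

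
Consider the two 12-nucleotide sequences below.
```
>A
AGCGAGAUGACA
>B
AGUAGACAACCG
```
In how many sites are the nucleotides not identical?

9

The sequences differ at sites 3, 4, 5, 6, 7, 8, 9, 10, 12 (1-based) — 9 in total.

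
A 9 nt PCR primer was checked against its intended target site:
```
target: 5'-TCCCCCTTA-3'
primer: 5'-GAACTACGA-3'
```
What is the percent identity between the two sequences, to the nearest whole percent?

7 positions differ (1, 2, 3, 5, 6, 7, 8), so 2 of 9 match: 2/9 = 22.22%.

22%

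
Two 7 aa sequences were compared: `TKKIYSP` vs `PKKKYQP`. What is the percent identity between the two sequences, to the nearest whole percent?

57%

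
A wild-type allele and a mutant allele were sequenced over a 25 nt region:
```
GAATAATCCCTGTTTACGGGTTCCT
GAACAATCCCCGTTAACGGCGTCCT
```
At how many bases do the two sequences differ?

5

Mismatches (1-based): base 4: T→C; base 11: T→C; base 15: T→A; base 20: G→C; base 21: T→G.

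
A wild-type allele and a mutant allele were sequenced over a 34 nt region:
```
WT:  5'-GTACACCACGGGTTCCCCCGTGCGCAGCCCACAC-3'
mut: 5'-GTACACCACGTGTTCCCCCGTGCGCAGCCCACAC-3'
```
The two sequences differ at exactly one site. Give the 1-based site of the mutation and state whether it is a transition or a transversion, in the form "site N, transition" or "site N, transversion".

site 11, transversion

The sequences differ only at site 11: G→T (purine→pyrimidine), a transversion.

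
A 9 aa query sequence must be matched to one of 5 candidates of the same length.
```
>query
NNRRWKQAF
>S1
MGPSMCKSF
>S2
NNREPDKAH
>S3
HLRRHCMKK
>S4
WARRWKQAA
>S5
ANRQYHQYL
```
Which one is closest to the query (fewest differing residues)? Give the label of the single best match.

S4

S1 differs at 8 residues; S2 differs at 5 residues; S3 differs at 7 residues; S4 differs at 3 residues; S5 differs at 6 residues. The closest is S4.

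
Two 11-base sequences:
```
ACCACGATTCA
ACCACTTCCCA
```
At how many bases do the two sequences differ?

4

The sequences differ at bases 6, 7, 8, 9 (1-based) — 4 in total.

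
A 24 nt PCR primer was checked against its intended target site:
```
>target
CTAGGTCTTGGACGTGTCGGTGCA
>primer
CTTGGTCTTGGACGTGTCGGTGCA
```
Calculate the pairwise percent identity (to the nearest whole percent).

96%

1 position differs (3), so 23 of 24 match: 23/24 = 95.83%.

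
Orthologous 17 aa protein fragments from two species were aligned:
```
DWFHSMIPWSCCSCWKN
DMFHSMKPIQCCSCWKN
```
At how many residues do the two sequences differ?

Mismatches (1-based): residue 2: W→M; residue 7: I→K; residue 9: W→I; residue 10: S→Q.

4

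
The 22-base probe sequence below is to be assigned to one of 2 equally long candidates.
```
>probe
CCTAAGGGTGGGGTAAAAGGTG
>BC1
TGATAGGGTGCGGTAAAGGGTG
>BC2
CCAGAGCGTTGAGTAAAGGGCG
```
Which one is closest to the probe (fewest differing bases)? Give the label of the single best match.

BC1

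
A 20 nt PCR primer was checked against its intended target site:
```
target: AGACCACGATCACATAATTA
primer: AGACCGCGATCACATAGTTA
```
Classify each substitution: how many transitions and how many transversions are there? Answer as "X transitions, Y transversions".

Transitions (purine↔purine or pyrimidine↔pyrimidine): 6 A→G, 17 A→G.
Transversions (purine↔pyrimidine): none.

2 transitions, 0 transversions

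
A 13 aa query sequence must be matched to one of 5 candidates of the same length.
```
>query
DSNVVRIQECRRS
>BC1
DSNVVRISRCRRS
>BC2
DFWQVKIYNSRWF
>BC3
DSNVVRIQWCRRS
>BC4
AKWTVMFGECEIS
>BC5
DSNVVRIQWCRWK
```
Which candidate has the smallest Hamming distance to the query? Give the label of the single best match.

BC3

BC1 differs at 2 positions; BC2 differs at 9 positions; BC3 differs at 1 position; BC4 differs at 9 positions; BC5 differs at 3 positions. The closest is BC3.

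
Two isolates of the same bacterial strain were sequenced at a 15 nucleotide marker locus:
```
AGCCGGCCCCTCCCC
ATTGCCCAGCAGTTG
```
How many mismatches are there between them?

12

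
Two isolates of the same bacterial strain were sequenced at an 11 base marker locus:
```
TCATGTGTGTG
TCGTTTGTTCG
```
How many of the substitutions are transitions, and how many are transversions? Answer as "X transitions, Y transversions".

Mismatches (1-based):
position 3: A→G (purine→purine, transition)
position 5: G→T (purine→pyrimidine, transversion)
position 9: G→T (purine→pyrimidine, transversion)
position 10: T→C (pyrimidine→pyrimidine, transition)

2 transitions, 2 transversions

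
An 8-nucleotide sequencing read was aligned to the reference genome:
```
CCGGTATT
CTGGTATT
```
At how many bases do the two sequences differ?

1

The sequences differ at bases 2 (1-based) — 1 in total.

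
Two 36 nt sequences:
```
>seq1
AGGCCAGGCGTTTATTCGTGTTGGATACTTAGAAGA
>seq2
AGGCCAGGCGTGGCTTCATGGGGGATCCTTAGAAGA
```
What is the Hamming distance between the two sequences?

The sequences differ at positions 12, 13, 14, 18, 21, 22, 27 (1-based) — 7 in total.

7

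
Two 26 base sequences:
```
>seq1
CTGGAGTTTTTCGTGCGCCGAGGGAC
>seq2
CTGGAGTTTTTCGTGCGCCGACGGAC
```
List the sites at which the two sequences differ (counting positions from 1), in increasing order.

Scanning 1-based: 22: G/C.

22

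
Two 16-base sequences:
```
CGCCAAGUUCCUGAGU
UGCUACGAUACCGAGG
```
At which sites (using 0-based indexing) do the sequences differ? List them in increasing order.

0, 3, 5, 7, 9, 11, 15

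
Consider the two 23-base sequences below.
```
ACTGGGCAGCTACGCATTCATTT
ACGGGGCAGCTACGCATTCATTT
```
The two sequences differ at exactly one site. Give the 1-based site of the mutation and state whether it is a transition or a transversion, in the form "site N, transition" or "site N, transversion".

The sequences differ only at site 3: T→G (pyrimidine→purine), a transversion.

site 3, transversion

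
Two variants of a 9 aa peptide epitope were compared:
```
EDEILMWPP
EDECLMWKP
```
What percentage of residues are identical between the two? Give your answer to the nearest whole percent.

2 positions differ (4, 8), so 7 of 9 match: 7/9 = 77.78%.

78%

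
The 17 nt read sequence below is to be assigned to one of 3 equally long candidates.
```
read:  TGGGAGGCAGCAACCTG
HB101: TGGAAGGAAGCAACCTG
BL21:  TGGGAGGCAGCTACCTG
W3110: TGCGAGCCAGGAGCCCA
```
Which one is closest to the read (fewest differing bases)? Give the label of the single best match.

HB101 differs at 2 bases; BL21 differs at 1 base; W3110 differs at 6 bases. The closest is BL21.

BL21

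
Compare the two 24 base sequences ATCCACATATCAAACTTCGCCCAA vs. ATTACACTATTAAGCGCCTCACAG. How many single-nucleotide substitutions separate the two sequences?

12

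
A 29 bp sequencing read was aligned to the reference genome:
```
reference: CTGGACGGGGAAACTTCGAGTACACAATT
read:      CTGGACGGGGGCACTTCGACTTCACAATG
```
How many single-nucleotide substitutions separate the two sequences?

Comparing position by position, 5 sites differ: 11 (A/G), 12 (A/C), 20 (G/C), 22 (A/T), 29 (T/G).

5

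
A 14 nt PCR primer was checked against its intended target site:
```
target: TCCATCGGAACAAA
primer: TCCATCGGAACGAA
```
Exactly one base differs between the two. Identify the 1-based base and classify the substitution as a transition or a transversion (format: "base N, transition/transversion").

base 12, transition

Base 12 changes A→G. A is a purine and G is a purine, so this is a transition.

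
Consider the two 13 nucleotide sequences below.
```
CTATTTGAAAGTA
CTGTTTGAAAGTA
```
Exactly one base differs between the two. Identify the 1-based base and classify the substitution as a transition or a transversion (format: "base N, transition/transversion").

base 3, transition

The sequences differ only at base 3: A→G (purine→purine), a transition.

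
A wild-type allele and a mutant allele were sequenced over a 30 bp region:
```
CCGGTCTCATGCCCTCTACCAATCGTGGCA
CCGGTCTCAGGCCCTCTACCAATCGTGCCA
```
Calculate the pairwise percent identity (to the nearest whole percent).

Mismatches at positions 10, 28 (1-based): 2 of 30.
Identical positions: 28/30 = 93.33% → 93%.

93%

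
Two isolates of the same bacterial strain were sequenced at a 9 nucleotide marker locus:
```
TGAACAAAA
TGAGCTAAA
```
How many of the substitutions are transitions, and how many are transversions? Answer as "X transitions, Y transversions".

1 transition, 1 transversion

Transitions (purine↔purine or pyrimidine↔pyrimidine): 4 A→G.
Transversions (purine↔pyrimidine): 6 A→T.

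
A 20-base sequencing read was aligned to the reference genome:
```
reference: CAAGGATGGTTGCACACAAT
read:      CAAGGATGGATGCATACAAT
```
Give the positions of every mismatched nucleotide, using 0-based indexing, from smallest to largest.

9, 14

Scanning 0-based: 9: T/A; 14: C/T.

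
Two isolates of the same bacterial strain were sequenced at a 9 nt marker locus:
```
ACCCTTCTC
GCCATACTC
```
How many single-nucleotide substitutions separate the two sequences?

Comparing position by position, 3 sites differ: 1 (A/G), 4 (C/A), 6 (T/A).

3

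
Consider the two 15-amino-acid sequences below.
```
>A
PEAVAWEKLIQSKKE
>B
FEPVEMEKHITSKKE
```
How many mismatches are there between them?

6

Mismatches (1-based): position 1: P→F; position 3: A→P; position 5: A→E; position 6: W→M; position 9: L→H; position 11: Q→T.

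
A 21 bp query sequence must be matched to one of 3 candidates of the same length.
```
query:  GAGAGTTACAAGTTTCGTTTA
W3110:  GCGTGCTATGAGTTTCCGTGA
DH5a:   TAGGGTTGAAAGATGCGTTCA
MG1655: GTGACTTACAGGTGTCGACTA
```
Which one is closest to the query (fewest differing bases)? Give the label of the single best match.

MG1655

Hamming distances to query — W3110: 8; DH5a: 7; MG1655: 6.
Smallest is MG1655 with 6 mismatches.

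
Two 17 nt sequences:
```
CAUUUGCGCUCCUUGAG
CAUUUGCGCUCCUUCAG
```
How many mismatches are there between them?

Mismatches (1-based): position 15: G→C.

1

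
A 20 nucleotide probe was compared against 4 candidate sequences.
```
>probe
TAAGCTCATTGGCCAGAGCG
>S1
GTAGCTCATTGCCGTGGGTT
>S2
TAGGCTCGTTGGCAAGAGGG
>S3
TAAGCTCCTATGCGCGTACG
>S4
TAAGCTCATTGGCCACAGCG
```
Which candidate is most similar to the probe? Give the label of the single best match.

Hamming distances to probe — S1: 8; S2: 4; S3: 7; S4: 1.
Smallest is S4 with 1 mismatch.

S4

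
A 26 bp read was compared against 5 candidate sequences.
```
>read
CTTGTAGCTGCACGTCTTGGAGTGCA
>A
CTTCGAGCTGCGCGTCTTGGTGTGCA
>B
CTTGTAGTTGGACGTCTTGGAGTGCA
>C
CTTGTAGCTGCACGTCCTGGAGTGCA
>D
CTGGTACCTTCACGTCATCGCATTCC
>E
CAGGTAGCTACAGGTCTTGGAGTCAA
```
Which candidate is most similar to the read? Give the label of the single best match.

C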